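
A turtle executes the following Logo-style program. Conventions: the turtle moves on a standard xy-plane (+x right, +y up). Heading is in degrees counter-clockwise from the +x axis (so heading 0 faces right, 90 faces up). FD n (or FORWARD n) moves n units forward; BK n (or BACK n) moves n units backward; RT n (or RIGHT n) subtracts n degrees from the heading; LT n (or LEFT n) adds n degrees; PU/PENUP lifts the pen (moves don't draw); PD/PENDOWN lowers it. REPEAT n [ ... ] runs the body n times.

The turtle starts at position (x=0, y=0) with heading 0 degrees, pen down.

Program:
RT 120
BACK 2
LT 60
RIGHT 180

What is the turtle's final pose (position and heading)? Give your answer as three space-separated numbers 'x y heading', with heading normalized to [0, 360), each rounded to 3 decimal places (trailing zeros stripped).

Answer: 1 1.732 120

Derivation:
Executing turtle program step by step:
Start: pos=(0,0), heading=0, pen down
RT 120: heading 0 -> 240
BK 2: (0,0) -> (1,1.732) [heading=240, draw]
LT 60: heading 240 -> 300
RT 180: heading 300 -> 120
Final: pos=(1,1.732), heading=120, 1 segment(s) drawn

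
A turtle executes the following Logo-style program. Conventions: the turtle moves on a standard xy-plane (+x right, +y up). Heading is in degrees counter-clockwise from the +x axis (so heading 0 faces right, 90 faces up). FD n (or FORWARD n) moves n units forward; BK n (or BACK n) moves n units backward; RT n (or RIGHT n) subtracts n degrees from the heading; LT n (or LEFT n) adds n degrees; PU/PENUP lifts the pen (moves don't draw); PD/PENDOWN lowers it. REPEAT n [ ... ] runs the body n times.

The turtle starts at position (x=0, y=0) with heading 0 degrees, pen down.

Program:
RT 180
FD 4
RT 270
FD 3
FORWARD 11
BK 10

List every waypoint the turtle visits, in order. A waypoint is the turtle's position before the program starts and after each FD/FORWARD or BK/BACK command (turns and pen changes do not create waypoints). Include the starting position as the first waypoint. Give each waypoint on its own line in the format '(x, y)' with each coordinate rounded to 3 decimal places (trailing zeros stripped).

Executing turtle program step by step:
Start: pos=(0,0), heading=0, pen down
RT 180: heading 0 -> 180
FD 4: (0,0) -> (-4,0) [heading=180, draw]
RT 270: heading 180 -> 270
FD 3: (-4,0) -> (-4,-3) [heading=270, draw]
FD 11: (-4,-3) -> (-4,-14) [heading=270, draw]
BK 10: (-4,-14) -> (-4,-4) [heading=270, draw]
Final: pos=(-4,-4), heading=270, 4 segment(s) drawn
Waypoints (5 total):
(0, 0)
(-4, 0)
(-4, -3)
(-4, -14)
(-4, -4)

Answer: (0, 0)
(-4, 0)
(-4, -3)
(-4, -14)
(-4, -4)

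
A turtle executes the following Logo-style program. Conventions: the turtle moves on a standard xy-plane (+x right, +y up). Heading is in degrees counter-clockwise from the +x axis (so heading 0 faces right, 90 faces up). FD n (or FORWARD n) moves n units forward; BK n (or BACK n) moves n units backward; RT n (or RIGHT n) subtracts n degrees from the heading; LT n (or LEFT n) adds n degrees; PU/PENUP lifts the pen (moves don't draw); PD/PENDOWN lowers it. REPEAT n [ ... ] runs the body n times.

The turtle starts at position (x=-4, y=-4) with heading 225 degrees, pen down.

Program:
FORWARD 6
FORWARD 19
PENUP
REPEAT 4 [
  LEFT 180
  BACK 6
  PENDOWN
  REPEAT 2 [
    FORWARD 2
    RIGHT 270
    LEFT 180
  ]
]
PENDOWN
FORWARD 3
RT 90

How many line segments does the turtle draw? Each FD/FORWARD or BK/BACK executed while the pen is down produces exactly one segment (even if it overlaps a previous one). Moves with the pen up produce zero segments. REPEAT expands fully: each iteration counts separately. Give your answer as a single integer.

Executing turtle program step by step:
Start: pos=(-4,-4), heading=225, pen down
FD 6: (-4,-4) -> (-8.243,-8.243) [heading=225, draw]
FD 19: (-8.243,-8.243) -> (-21.678,-21.678) [heading=225, draw]
PU: pen up
REPEAT 4 [
  -- iteration 1/4 --
  LT 180: heading 225 -> 45
  BK 6: (-21.678,-21.678) -> (-25.92,-25.92) [heading=45, move]
  PD: pen down
  REPEAT 2 [
    -- iteration 1/2 --
    FD 2: (-25.92,-25.92) -> (-24.506,-24.506) [heading=45, draw]
    RT 270: heading 45 -> 135
    LT 180: heading 135 -> 315
    -- iteration 2/2 --
    FD 2: (-24.506,-24.506) -> (-23.092,-25.92) [heading=315, draw]
    RT 270: heading 315 -> 45
    LT 180: heading 45 -> 225
  ]
  -- iteration 2/4 --
  LT 180: heading 225 -> 45
  BK 6: (-23.092,-25.92) -> (-27.335,-30.163) [heading=45, draw]
  PD: pen down
  REPEAT 2 [
    -- iteration 1/2 --
    FD 2: (-27.335,-30.163) -> (-25.92,-28.749) [heading=45, draw]
    RT 270: heading 45 -> 135
    LT 180: heading 135 -> 315
    -- iteration 2/2 --
    FD 2: (-25.92,-28.749) -> (-24.506,-30.163) [heading=315, draw]
    RT 270: heading 315 -> 45
    LT 180: heading 45 -> 225
  ]
  -- iteration 3/4 --
  LT 180: heading 225 -> 45
  BK 6: (-24.506,-30.163) -> (-28.749,-34.406) [heading=45, draw]
  PD: pen down
  REPEAT 2 [
    -- iteration 1/2 --
    FD 2: (-28.749,-34.406) -> (-27.335,-32.991) [heading=45, draw]
    RT 270: heading 45 -> 135
    LT 180: heading 135 -> 315
    -- iteration 2/2 --
    FD 2: (-27.335,-32.991) -> (-25.92,-34.406) [heading=315, draw]
    RT 270: heading 315 -> 45
    LT 180: heading 45 -> 225
  ]
  -- iteration 4/4 --
  LT 180: heading 225 -> 45
  BK 6: (-25.92,-34.406) -> (-30.163,-38.648) [heading=45, draw]
  PD: pen down
  REPEAT 2 [
    -- iteration 1/2 --
    FD 2: (-30.163,-38.648) -> (-28.749,-37.234) [heading=45, draw]
    RT 270: heading 45 -> 135
    LT 180: heading 135 -> 315
    -- iteration 2/2 --
    FD 2: (-28.749,-37.234) -> (-27.335,-38.648) [heading=315, draw]
    RT 270: heading 315 -> 45
    LT 180: heading 45 -> 225
  ]
]
PD: pen down
FD 3: (-27.335,-38.648) -> (-29.456,-40.77) [heading=225, draw]
RT 90: heading 225 -> 135
Final: pos=(-29.456,-40.77), heading=135, 14 segment(s) drawn
Segments drawn: 14

Answer: 14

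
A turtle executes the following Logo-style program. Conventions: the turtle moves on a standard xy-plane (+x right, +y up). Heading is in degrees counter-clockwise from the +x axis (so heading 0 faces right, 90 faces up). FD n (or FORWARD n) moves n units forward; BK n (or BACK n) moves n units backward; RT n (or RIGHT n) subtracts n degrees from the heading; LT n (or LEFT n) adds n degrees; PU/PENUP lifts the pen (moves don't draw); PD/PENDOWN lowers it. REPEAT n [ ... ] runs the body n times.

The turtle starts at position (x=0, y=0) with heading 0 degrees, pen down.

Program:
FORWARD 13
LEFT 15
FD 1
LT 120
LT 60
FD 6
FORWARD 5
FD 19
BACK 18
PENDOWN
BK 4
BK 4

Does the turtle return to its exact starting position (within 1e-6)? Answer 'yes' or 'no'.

Executing turtle program step by step:
Start: pos=(0,0), heading=0, pen down
FD 13: (0,0) -> (13,0) [heading=0, draw]
LT 15: heading 0 -> 15
FD 1: (13,0) -> (13.966,0.259) [heading=15, draw]
LT 120: heading 15 -> 135
LT 60: heading 135 -> 195
FD 6: (13.966,0.259) -> (8.17,-1.294) [heading=195, draw]
FD 5: (8.17,-1.294) -> (3.341,-2.588) [heading=195, draw]
FD 19: (3.341,-2.588) -> (-15.012,-7.506) [heading=195, draw]
BK 18: (-15.012,-7.506) -> (2.375,-2.847) [heading=195, draw]
PD: pen down
BK 4: (2.375,-2.847) -> (6.239,-1.812) [heading=195, draw]
BK 4: (6.239,-1.812) -> (10.102,-0.776) [heading=195, draw]
Final: pos=(10.102,-0.776), heading=195, 8 segment(s) drawn

Start position: (0, 0)
Final position: (10.102, -0.776)
Distance = 10.132; >= 1e-6 -> NOT closed

Answer: no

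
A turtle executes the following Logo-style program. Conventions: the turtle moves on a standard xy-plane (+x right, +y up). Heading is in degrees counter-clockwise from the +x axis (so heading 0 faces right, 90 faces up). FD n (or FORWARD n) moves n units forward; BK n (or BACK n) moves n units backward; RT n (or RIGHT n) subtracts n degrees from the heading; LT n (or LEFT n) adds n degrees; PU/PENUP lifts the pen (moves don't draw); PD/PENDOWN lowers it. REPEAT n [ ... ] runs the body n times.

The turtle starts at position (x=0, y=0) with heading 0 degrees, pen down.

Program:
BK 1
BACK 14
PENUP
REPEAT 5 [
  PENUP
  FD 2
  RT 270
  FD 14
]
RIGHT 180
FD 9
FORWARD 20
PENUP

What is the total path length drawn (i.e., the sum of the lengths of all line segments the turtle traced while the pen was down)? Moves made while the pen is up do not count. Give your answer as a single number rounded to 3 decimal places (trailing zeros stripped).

Answer: 15

Derivation:
Executing turtle program step by step:
Start: pos=(0,0), heading=0, pen down
BK 1: (0,0) -> (-1,0) [heading=0, draw]
BK 14: (-1,0) -> (-15,0) [heading=0, draw]
PU: pen up
REPEAT 5 [
  -- iteration 1/5 --
  PU: pen up
  FD 2: (-15,0) -> (-13,0) [heading=0, move]
  RT 270: heading 0 -> 90
  FD 14: (-13,0) -> (-13,14) [heading=90, move]
  -- iteration 2/5 --
  PU: pen up
  FD 2: (-13,14) -> (-13,16) [heading=90, move]
  RT 270: heading 90 -> 180
  FD 14: (-13,16) -> (-27,16) [heading=180, move]
  -- iteration 3/5 --
  PU: pen up
  FD 2: (-27,16) -> (-29,16) [heading=180, move]
  RT 270: heading 180 -> 270
  FD 14: (-29,16) -> (-29,2) [heading=270, move]
  -- iteration 4/5 --
  PU: pen up
  FD 2: (-29,2) -> (-29,0) [heading=270, move]
  RT 270: heading 270 -> 0
  FD 14: (-29,0) -> (-15,0) [heading=0, move]
  -- iteration 5/5 --
  PU: pen up
  FD 2: (-15,0) -> (-13,0) [heading=0, move]
  RT 270: heading 0 -> 90
  FD 14: (-13,0) -> (-13,14) [heading=90, move]
]
RT 180: heading 90 -> 270
FD 9: (-13,14) -> (-13,5) [heading=270, move]
FD 20: (-13,5) -> (-13,-15) [heading=270, move]
PU: pen up
Final: pos=(-13,-15), heading=270, 2 segment(s) drawn

Segment lengths:
  seg 1: (0,0) -> (-1,0), length = 1
  seg 2: (-1,0) -> (-15,0), length = 14
Total = 15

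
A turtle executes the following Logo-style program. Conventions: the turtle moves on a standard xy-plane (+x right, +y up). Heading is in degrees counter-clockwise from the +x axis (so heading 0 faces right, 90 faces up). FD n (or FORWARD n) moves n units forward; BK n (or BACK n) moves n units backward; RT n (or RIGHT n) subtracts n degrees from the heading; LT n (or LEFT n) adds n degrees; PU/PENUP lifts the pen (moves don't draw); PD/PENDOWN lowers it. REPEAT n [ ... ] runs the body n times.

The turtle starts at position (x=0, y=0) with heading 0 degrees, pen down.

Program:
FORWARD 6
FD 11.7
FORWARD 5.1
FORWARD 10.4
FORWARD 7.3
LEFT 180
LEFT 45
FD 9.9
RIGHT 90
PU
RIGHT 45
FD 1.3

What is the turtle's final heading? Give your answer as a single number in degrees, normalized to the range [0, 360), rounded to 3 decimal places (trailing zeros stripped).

Answer: 90

Derivation:
Executing turtle program step by step:
Start: pos=(0,0), heading=0, pen down
FD 6: (0,0) -> (6,0) [heading=0, draw]
FD 11.7: (6,0) -> (17.7,0) [heading=0, draw]
FD 5.1: (17.7,0) -> (22.8,0) [heading=0, draw]
FD 10.4: (22.8,0) -> (33.2,0) [heading=0, draw]
FD 7.3: (33.2,0) -> (40.5,0) [heading=0, draw]
LT 180: heading 0 -> 180
LT 45: heading 180 -> 225
FD 9.9: (40.5,0) -> (33.5,-7) [heading=225, draw]
RT 90: heading 225 -> 135
PU: pen up
RT 45: heading 135 -> 90
FD 1.3: (33.5,-7) -> (33.5,-5.7) [heading=90, move]
Final: pos=(33.5,-5.7), heading=90, 6 segment(s) drawn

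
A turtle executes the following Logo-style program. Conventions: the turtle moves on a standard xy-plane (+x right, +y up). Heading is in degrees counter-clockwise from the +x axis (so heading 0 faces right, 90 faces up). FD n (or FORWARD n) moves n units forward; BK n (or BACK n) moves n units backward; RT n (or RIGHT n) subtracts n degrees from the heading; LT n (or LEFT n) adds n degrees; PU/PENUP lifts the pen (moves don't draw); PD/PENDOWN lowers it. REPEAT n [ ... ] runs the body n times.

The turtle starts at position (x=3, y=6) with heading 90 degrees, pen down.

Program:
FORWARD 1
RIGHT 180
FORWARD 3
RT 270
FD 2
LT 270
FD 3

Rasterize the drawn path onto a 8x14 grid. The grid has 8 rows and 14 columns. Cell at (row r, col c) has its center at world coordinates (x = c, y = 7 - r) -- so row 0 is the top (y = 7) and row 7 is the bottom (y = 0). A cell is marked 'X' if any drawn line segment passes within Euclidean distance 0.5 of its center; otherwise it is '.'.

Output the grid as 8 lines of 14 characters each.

Answer: ...X..........
...X..........
...X..........
...XXX........
.....X........
.....X........
.....X........
..............

Derivation:
Segment 0: (3,6) -> (3,7)
Segment 1: (3,7) -> (3,4)
Segment 2: (3,4) -> (5,4)
Segment 3: (5,4) -> (5,1)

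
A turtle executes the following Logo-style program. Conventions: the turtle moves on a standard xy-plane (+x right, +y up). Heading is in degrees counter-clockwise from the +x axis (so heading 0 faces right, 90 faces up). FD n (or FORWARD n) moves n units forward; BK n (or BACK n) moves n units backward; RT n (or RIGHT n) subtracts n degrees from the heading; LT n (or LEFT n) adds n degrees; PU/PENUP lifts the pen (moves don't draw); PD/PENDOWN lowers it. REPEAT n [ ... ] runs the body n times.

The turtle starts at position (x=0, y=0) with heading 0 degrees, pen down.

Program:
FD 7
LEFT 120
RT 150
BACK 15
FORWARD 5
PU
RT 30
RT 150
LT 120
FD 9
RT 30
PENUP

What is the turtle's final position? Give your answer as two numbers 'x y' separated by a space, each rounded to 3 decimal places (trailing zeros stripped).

Executing turtle program step by step:
Start: pos=(0,0), heading=0, pen down
FD 7: (0,0) -> (7,0) [heading=0, draw]
LT 120: heading 0 -> 120
RT 150: heading 120 -> 330
BK 15: (7,0) -> (-5.99,7.5) [heading=330, draw]
FD 5: (-5.99,7.5) -> (-1.66,5) [heading=330, draw]
PU: pen up
RT 30: heading 330 -> 300
RT 150: heading 300 -> 150
LT 120: heading 150 -> 270
FD 9: (-1.66,5) -> (-1.66,-4) [heading=270, move]
RT 30: heading 270 -> 240
PU: pen up
Final: pos=(-1.66,-4), heading=240, 3 segment(s) drawn

Answer: -1.66 -4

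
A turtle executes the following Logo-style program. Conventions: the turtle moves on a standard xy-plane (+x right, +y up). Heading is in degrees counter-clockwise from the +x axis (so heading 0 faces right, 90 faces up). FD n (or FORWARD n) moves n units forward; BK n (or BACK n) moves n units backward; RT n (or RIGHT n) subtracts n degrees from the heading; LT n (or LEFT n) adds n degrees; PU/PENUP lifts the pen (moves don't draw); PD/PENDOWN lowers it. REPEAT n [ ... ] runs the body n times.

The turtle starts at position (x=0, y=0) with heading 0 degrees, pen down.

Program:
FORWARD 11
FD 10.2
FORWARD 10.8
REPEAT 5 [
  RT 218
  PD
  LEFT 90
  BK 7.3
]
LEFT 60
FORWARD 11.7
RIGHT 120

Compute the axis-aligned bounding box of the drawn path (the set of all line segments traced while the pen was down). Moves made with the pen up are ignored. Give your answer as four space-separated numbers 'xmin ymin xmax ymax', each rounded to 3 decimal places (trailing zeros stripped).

Executing turtle program step by step:
Start: pos=(0,0), heading=0, pen down
FD 11: (0,0) -> (11,0) [heading=0, draw]
FD 10.2: (11,0) -> (21.2,0) [heading=0, draw]
FD 10.8: (21.2,0) -> (32,0) [heading=0, draw]
REPEAT 5 [
  -- iteration 1/5 --
  RT 218: heading 0 -> 142
  PD: pen down
  LT 90: heading 142 -> 232
  BK 7.3: (32,0) -> (36.494,5.752) [heading=232, draw]
  -- iteration 2/5 --
  RT 218: heading 232 -> 14
  PD: pen down
  LT 90: heading 14 -> 104
  BK 7.3: (36.494,5.752) -> (38.26,-1.331) [heading=104, draw]
  -- iteration 3/5 --
  RT 218: heading 104 -> 246
  PD: pen down
  LT 90: heading 246 -> 336
  BK 7.3: (38.26,-1.331) -> (31.591,1.638) [heading=336, draw]
  -- iteration 4/5 --
  RT 218: heading 336 -> 118
  PD: pen down
  LT 90: heading 118 -> 208
  BK 7.3: (31.591,1.638) -> (38.037,5.066) [heading=208, draw]
  -- iteration 5/5 --
  RT 218: heading 208 -> 350
  PD: pen down
  LT 90: heading 350 -> 80
  BK 7.3: (38.037,5.066) -> (36.769,-2.123) [heading=80, draw]
]
LT 60: heading 80 -> 140
FD 11.7: (36.769,-2.123) -> (27.807,5.397) [heading=140, draw]
RT 120: heading 140 -> 20
Final: pos=(27.807,5.397), heading=20, 9 segment(s) drawn

Segment endpoints: x in {0, 11, 21.2, 27.807, 31.591, 32, 36.494, 36.769, 38.037, 38.26}, y in {-2.123, -1.331, 0, 1.638, 5.066, 5.397, 5.752}
xmin=0, ymin=-2.123, xmax=38.26, ymax=5.752

Answer: 0 -2.123 38.26 5.752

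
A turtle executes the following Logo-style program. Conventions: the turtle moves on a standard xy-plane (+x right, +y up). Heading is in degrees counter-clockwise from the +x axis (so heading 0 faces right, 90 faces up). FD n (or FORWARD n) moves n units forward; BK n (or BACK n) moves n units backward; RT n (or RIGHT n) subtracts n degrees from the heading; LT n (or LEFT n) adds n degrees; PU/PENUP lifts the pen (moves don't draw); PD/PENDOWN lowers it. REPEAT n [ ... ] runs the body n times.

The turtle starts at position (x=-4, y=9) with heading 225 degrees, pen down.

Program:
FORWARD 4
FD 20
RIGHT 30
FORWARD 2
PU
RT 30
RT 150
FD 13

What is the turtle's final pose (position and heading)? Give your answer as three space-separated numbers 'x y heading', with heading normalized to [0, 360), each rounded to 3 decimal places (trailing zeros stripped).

Executing turtle program step by step:
Start: pos=(-4,9), heading=225, pen down
FD 4: (-4,9) -> (-6.828,6.172) [heading=225, draw]
FD 20: (-6.828,6.172) -> (-20.971,-7.971) [heading=225, draw]
RT 30: heading 225 -> 195
FD 2: (-20.971,-7.971) -> (-22.902,-8.488) [heading=195, draw]
PU: pen up
RT 30: heading 195 -> 165
RT 150: heading 165 -> 15
FD 13: (-22.902,-8.488) -> (-10.345,-5.124) [heading=15, move]
Final: pos=(-10.345,-5.124), heading=15, 3 segment(s) drawn

Answer: -10.345 -5.124 15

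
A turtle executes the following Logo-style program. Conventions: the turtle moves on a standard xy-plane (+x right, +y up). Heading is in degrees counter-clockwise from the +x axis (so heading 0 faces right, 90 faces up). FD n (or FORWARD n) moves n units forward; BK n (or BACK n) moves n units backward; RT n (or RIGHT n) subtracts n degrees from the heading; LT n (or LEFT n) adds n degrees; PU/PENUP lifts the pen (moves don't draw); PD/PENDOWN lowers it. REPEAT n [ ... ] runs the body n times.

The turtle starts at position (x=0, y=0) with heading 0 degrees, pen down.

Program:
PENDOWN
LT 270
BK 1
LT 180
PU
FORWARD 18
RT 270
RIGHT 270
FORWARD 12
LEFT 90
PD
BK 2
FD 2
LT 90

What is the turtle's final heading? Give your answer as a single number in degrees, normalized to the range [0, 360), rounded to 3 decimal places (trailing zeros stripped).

Executing turtle program step by step:
Start: pos=(0,0), heading=0, pen down
PD: pen down
LT 270: heading 0 -> 270
BK 1: (0,0) -> (0,1) [heading=270, draw]
LT 180: heading 270 -> 90
PU: pen up
FD 18: (0,1) -> (0,19) [heading=90, move]
RT 270: heading 90 -> 180
RT 270: heading 180 -> 270
FD 12: (0,19) -> (0,7) [heading=270, move]
LT 90: heading 270 -> 0
PD: pen down
BK 2: (0,7) -> (-2,7) [heading=0, draw]
FD 2: (-2,7) -> (0,7) [heading=0, draw]
LT 90: heading 0 -> 90
Final: pos=(0,7), heading=90, 3 segment(s) drawn

Answer: 90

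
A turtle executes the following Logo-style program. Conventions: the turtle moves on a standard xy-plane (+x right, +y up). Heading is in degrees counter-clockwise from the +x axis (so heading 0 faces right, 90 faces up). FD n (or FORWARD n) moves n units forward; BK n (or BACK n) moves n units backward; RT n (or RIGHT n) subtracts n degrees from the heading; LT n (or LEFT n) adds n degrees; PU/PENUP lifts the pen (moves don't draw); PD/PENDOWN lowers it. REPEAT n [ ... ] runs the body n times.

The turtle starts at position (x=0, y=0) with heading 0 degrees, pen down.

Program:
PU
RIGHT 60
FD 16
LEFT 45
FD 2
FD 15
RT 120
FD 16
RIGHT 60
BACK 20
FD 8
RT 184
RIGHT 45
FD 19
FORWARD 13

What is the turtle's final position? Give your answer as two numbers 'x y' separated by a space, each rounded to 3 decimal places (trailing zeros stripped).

Executing turtle program step by step:
Start: pos=(0,0), heading=0, pen down
PU: pen up
RT 60: heading 0 -> 300
FD 16: (0,0) -> (8,-13.856) [heading=300, move]
LT 45: heading 300 -> 345
FD 2: (8,-13.856) -> (9.932,-14.374) [heading=345, move]
FD 15: (9.932,-14.374) -> (24.421,-18.256) [heading=345, move]
RT 120: heading 345 -> 225
FD 16: (24.421,-18.256) -> (13.107,-29.57) [heading=225, move]
RT 60: heading 225 -> 165
BK 20: (13.107,-29.57) -> (32.426,-34.746) [heading=165, move]
FD 8: (32.426,-34.746) -> (24.698,-32.676) [heading=165, move]
RT 184: heading 165 -> 341
RT 45: heading 341 -> 296
FD 19: (24.698,-32.676) -> (33.027,-49.753) [heading=296, move]
FD 13: (33.027,-49.753) -> (38.726,-61.437) [heading=296, move]
Final: pos=(38.726,-61.437), heading=296, 0 segment(s) drawn

Answer: 38.726 -61.437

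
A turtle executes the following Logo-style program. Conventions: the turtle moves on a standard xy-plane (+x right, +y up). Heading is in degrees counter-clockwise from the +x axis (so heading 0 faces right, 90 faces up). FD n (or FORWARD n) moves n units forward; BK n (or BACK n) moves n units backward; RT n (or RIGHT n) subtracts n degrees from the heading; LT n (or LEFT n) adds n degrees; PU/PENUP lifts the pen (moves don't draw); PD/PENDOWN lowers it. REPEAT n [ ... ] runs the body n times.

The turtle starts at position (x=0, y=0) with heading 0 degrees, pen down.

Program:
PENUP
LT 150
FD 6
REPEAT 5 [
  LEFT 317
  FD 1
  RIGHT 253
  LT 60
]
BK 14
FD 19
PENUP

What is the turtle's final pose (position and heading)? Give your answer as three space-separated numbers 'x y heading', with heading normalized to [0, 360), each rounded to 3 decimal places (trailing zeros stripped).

Executing turtle program step by step:
Start: pos=(0,0), heading=0, pen down
PU: pen up
LT 150: heading 0 -> 150
FD 6: (0,0) -> (-5.196,3) [heading=150, move]
REPEAT 5 [
  -- iteration 1/5 --
  LT 317: heading 150 -> 107
  FD 1: (-5.196,3) -> (-5.489,3.956) [heading=107, move]
  RT 253: heading 107 -> 214
  LT 60: heading 214 -> 274
  -- iteration 2/5 --
  LT 317: heading 274 -> 231
  FD 1: (-5.489,3.956) -> (-6.118,3.179) [heading=231, move]
  RT 253: heading 231 -> 338
  LT 60: heading 338 -> 38
  -- iteration 3/5 --
  LT 317: heading 38 -> 355
  FD 1: (-6.118,3.179) -> (-5.122,3.092) [heading=355, move]
  RT 253: heading 355 -> 102
  LT 60: heading 102 -> 162
  -- iteration 4/5 --
  LT 317: heading 162 -> 119
  FD 1: (-5.122,3.092) -> (-5.606,3.967) [heading=119, move]
  RT 253: heading 119 -> 226
  LT 60: heading 226 -> 286
  -- iteration 5/5 --
  LT 317: heading 286 -> 243
  FD 1: (-5.606,3.967) -> (-6.06,3.076) [heading=243, move]
  RT 253: heading 243 -> 350
  LT 60: heading 350 -> 50
]
BK 14: (-6.06,3.076) -> (-15.059,-7.649) [heading=50, move]
FD 19: (-15.059,-7.649) -> (-2.847,6.906) [heading=50, move]
PU: pen up
Final: pos=(-2.847,6.906), heading=50, 0 segment(s) drawn

Answer: -2.847 6.906 50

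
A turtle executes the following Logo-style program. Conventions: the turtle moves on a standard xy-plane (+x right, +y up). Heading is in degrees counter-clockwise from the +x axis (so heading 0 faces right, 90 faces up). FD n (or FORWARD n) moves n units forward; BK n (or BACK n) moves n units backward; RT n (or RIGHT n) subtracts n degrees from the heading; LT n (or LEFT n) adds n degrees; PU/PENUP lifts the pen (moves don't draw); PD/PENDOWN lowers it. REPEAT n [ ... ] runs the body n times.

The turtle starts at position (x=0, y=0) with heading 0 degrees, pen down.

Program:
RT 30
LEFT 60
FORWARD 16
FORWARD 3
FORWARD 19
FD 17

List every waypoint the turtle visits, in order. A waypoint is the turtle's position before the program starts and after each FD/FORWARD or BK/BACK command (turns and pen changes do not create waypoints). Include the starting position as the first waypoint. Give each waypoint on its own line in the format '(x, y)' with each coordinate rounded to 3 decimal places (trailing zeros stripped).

Executing turtle program step by step:
Start: pos=(0,0), heading=0, pen down
RT 30: heading 0 -> 330
LT 60: heading 330 -> 30
FD 16: (0,0) -> (13.856,8) [heading=30, draw]
FD 3: (13.856,8) -> (16.454,9.5) [heading=30, draw]
FD 19: (16.454,9.5) -> (32.909,19) [heading=30, draw]
FD 17: (32.909,19) -> (47.631,27.5) [heading=30, draw]
Final: pos=(47.631,27.5), heading=30, 4 segment(s) drawn
Waypoints (5 total):
(0, 0)
(13.856, 8)
(16.454, 9.5)
(32.909, 19)
(47.631, 27.5)

Answer: (0, 0)
(13.856, 8)
(16.454, 9.5)
(32.909, 19)
(47.631, 27.5)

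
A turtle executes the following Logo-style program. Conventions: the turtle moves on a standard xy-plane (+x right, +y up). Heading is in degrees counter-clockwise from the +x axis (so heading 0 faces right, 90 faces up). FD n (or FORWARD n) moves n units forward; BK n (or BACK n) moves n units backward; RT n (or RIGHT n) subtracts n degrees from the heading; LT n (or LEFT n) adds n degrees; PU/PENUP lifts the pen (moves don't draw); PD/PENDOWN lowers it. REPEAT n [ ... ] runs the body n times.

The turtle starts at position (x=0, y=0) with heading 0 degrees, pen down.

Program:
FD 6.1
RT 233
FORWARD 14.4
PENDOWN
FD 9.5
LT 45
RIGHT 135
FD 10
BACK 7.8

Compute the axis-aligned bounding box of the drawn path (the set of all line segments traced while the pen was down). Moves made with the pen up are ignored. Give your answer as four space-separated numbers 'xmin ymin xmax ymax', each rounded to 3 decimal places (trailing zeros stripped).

Executing turtle program step by step:
Start: pos=(0,0), heading=0, pen down
FD 6.1: (0,0) -> (6.1,0) [heading=0, draw]
RT 233: heading 0 -> 127
FD 14.4: (6.1,0) -> (-2.566,11.5) [heading=127, draw]
PD: pen down
FD 9.5: (-2.566,11.5) -> (-8.283,19.087) [heading=127, draw]
LT 45: heading 127 -> 172
RT 135: heading 172 -> 37
FD 10: (-8.283,19.087) -> (-0.297,25.106) [heading=37, draw]
BK 7.8: (-0.297,25.106) -> (-6.526,20.411) [heading=37, draw]
Final: pos=(-6.526,20.411), heading=37, 5 segment(s) drawn

Segment endpoints: x in {-8.283, -6.526, -2.566, -0.297, 0, 6.1}, y in {0, 11.5, 19.087, 20.411, 25.106}
xmin=-8.283, ymin=0, xmax=6.1, ymax=25.106

Answer: -8.283 0 6.1 25.106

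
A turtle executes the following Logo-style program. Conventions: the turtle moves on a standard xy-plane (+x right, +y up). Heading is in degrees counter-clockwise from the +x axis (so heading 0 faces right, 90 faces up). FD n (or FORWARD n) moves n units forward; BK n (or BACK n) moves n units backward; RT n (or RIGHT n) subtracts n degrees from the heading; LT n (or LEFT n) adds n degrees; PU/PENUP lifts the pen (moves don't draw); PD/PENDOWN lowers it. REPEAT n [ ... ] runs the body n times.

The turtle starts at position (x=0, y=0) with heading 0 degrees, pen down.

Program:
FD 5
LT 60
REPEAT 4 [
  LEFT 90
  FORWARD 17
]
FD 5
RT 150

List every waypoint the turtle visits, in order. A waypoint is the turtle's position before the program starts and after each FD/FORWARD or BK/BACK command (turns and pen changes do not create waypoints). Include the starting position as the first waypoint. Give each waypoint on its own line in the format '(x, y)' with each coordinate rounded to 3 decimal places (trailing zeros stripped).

Answer: (0, 0)
(5, 0)
(-9.722, 8.5)
(-18.222, -6.222)
(-3.5, -14.722)
(5, 0)
(7.5, 4.33)

Derivation:
Executing turtle program step by step:
Start: pos=(0,0), heading=0, pen down
FD 5: (0,0) -> (5,0) [heading=0, draw]
LT 60: heading 0 -> 60
REPEAT 4 [
  -- iteration 1/4 --
  LT 90: heading 60 -> 150
  FD 17: (5,0) -> (-9.722,8.5) [heading=150, draw]
  -- iteration 2/4 --
  LT 90: heading 150 -> 240
  FD 17: (-9.722,8.5) -> (-18.222,-6.222) [heading=240, draw]
  -- iteration 3/4 --
  LT 90: heading 240 -> 330
  FD 17: (-18.222,-6.222) -> (-3.5,-14.722) [heading=330, draw]
  -- iteration 4/4 --
  LT 90: heading 330 -> 60
  FD 17: (-3.5,-14.722) -> (5,0) [heading=60, draw]
]
FD 5: (5,0) -> (7.5,4.33) [heading=60, draw]
RT 150: heading 60 -> 270
Final: pos=(7.5,4.33), heading=270, 6 segment(s) drawn
Waypoints (7 total):
(0, 0)
(5, 0)
(-9.722, 8.5)
(-18.222, -6.222)
(-3.5, -14.722)
(5, 0)
(7.5, 4.33)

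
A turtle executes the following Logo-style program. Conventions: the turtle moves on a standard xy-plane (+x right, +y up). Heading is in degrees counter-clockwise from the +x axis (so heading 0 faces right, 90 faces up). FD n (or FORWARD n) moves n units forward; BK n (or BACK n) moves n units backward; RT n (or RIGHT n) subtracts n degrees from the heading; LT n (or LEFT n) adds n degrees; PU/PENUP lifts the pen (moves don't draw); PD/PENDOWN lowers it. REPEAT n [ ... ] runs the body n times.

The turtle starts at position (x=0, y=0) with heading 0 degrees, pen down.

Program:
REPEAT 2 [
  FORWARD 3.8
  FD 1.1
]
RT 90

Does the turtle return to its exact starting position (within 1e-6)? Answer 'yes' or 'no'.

Answer: no

Derivation:
Executing turtle program step by step:
Start: pos=(0,0), heading=0, pen down
REPEAT 2 [
  -- iteration 1/2 --
  FD 3.8: (0,0) -> (3.8,0) [heading=0, draw]
  FD 1.1: (3.8,0) -> (4.9,0) [heading=0, draw]
  -- iteration 2/2 --
  FD 3.8: (4.9,0) -> (8.7,0) [heading=0, draw]
  FD 1.1: (8.7,0) -> (9.8,0) [heading=0, draw]
]
RT 90: heading 0 -> 270
Final: pos=(9.8,0), heading=270, 4 segment(s) drawn

Start position: (0, 0)
Final position: (9.8, 0)
Distance = 9.8; >= 1e-6 -> NOT closed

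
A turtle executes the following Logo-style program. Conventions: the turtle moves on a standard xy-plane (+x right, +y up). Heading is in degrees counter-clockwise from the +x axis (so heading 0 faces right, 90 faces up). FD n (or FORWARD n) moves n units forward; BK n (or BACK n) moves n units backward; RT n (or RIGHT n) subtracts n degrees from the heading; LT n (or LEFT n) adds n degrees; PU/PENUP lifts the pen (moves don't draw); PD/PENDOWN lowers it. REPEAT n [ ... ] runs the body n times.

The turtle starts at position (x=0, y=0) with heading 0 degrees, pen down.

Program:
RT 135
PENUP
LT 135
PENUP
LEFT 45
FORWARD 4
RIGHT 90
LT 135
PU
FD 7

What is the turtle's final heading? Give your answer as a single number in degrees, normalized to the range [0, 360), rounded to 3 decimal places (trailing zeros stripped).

Answer: 90

Derivation:
Executing turtle program step by step:
Start: pos=(0,0), heading=0, pen down
RT 135: heading 0 -> 225
PU: pen up
LT 135: heading 225 -> 0
PU: pen up
LT 45: heading 0 -> 45
FD 4: (0,0) -> (2.828,2.828) [heading=45, move]
RT 90: heading 45 -> 315
LT 135: heading 315 -> 90
PU: pen up
FD 7: (2.828,2.828) -> (2.828,9.828) [heading=90, move]
Final: pos=(2.828,9.828), heading=90, 0 segment(s) drawn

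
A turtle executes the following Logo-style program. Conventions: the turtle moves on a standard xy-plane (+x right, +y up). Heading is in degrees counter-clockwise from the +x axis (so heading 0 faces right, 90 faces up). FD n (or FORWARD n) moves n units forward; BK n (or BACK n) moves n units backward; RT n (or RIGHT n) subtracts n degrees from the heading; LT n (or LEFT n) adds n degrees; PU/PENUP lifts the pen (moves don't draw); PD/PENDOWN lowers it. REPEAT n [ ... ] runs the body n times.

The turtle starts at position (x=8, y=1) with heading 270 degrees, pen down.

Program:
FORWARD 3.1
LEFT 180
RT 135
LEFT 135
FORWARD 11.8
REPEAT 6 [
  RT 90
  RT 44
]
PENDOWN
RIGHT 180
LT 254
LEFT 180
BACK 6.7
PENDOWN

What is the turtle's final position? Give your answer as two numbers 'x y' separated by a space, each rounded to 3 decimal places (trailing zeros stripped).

Executing turtle program step by step:
Start: pos=(8,1), heading=270, pen down
FD 3.1: (8,1) -> (8,-2.1) [heading=270, draw]
LT 180: heading 270 -> 90
RT 135: heading 90 -> 315
LT 135: heading 315 -> 90
FD 11.8: (8,-2.1) -> (8,9.7) [heading=90, draw]
REPEAT 6 [
  -- iteration 1/6 --
  RT 90: heading 90 -> 0
  RT 44: heading 0 -> 316
  -- iteration 2/6 --
  RT 90: heading 316 -> 226
  RT 44: heading 226 -> 182
  -- iteration 3/6 --
  RT 90: heading 182 -> 92
  RT 44: heading 92 -> 48
  -- iteration 4/6 --
  RT 90: heading 48 -> 318
  RT 44: heading 318 -> 274
  -- iteration 5/6 --
  RT 90: heading 274 -> 184
  RT 44: heading 184 -> 140
  -- iteration 6/6 --
  RT 90: heading 140 -> 50
  RT 44: heading 50 -> 6
]
PD: pen down
RT 180: heading 6 -> 186
LT 254: heading 186 -> 80
LT 180: heading 80 -> 260
BK 6.7: (8,9.7) -> (9.163,16.298) [heading=260, draw]
PD: pen down
Final: pos=(9.163,16.298), heading=260, 3 segment(s) drawn

Answer: 9.163 16.298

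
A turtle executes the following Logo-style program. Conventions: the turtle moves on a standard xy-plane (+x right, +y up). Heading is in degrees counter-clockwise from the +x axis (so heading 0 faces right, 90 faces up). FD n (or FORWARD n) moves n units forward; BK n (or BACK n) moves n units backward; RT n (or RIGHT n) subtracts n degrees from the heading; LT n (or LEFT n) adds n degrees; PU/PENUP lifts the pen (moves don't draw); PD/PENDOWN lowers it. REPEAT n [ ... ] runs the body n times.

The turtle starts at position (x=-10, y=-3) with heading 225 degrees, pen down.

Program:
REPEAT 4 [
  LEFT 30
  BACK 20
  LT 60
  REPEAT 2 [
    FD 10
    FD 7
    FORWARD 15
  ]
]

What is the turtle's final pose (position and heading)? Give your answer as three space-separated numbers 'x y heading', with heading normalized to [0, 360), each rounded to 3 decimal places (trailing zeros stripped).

Answer: -10 -3 225

Derivation:
Executing turtle program step by step:
Start: pos=(-10,-3), heading=225, pen down
REPEAT 4 [
  -- iteration 1/4 --
  LT 30: heading 225 -> 255
  BK 20: (-10,-3) -> (-4.824,16.319) [heading=255, draw]
  LT 60: heading 255 -> 315
  REPEAT 2 [
    -- iteration 1/2 --
    FD 10: (-4.824,16.319) -> (2.247,9.247) [heading=315, draw]
    FD 7: (2.247,9.247) -> (7.197,4.298) [heading=315, draw]
    FD 15: (7.197,4.298) -> (17.804,-6.309) [heading=315, draw]
    -- iteration 2/2 --
    FD 10: (17.804,-6.309) -> (24.875,-13.38) [heading=315, draw]
    FD 7: (24.875,-13.38) -> (29.825,-18.33) [heading=315, draw]
    FD 15: (29.825,-18.33) -> (40.431,-28.936) [heading=315, draw]
  ]
  -- iteration 2/4 --
  LT 30: heading 315 -> 345
  BK 20: (40.431,-28.936) -> (21.113,-23.76) [heading=345, draw]
  LT 60: heading 345 -> 45
  REPEAT 2 [
    -- iteration 1/2 --
    FD 10: (21.113,-23.76) -> (28.184,-16.689) [heading=45, draw]
    FD 7: (28.184,-16.689) -> (33.134,-11.739) [heading=45, draw]
    FD 15: (33.134,-11.739) -> (43.74,-1.133) [heading=45, draw]
    -- iteration 2/2 --
    FD 10: (43.74,-1.133) -> (50.811,5.939) [heading=45, draw]
    FD 7: (50.811,5.939) -> (55.761,10.888) [heading=45, draw]
    FD 15: (55.761,10.888) -> (66.368,21.495) [heading=45, draw]
  ]
  -- iteration 3/4 --
  LT 30: heading 45 -> 75
  BK 20: (66.368,21.495) -> (61.191,2.176) [heading=75, draw]
  LT 60: heading 75 -> 135
  REPEAT 2 [
    -- iteration 1/2 --
    FD 10: (61.191,2.176) -> (54.12,9.247) [heading=135, draw]
    FD 7: (54.12,9.247) -> (49.17,14.197) [heading=135, draw]
    FD 15: (49.17,14.197) -> (38.564,24.804) [heading=135, draw]
    -- iteration 2/2 --
    FD 10: (38.564,24.804) -> (31.493,31.875) [heading=135, draw]
    FD 7: (31.493,31.875) -> (26.543,36.825) [heading=135, draw]
    FD 15: (26.543,36.825) -> (15.936,47.431) [heading=135, draw]
  ]
  -- iteration 4/4 --
  LT 30: heading 135 -> 165
  BK 20: (15.936,47.431) -> (35.255,42.255) [heading=165, draw]
  LT 60: heading 165 -> 225
  REPEAT 2 [
    -- iteration 1/2 --
    FD 10: (35.255,42.255) -> (28.184,35.184) [heading=225, draw]
    FD 7: (28.184,35.184) -> (23.234,30.234) [heading=225, draw]
    FD 15: (23.234,30.234) -> (12.627,19.627) [heading=225, draw]
    -- iteration 2/2 --
    FD 10: (12.627,19.627) -> (5.556,12.556) [heading=225, draw]
    FD 7: (5.556,12.556) -> (0.607,7.607) [heading=225, draw]
    FD 15: (0.607,7.607) -> (-10,-3) [heading=225, draw]
  ]
]
Final: pos=(-10,-3), heading=225, 28 segment(s) drawn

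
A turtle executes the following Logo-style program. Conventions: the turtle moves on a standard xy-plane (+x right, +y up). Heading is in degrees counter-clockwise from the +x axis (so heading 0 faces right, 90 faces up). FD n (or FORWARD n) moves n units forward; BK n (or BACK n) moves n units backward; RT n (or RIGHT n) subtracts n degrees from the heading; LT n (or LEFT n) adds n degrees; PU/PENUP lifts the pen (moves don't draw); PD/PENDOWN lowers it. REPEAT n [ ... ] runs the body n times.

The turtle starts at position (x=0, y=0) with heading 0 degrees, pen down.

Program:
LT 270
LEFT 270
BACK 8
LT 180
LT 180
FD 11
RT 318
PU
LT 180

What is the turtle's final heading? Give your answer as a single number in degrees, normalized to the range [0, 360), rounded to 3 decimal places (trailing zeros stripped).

Executing turtle program step by step:
Start: pos=(0,0), heading=0, pen down
LT 270: heading 0 -> 270
LT 270: heading 270 -> 180
BK 8: (0,0) -> (8,0) [heading=180, draw]
LT 180: heading 180 -> 0
LT 180: heading 0 -> 180
FD 11: (8,0) -> (-3,0) [heading=180, draw]
RT 318: heading 180 -> 222
PU: pen up
LT 180: heading 222 -> 42
Final: pos=(-3,0), heading=42, 2 segment(s) drawn

Answer: 42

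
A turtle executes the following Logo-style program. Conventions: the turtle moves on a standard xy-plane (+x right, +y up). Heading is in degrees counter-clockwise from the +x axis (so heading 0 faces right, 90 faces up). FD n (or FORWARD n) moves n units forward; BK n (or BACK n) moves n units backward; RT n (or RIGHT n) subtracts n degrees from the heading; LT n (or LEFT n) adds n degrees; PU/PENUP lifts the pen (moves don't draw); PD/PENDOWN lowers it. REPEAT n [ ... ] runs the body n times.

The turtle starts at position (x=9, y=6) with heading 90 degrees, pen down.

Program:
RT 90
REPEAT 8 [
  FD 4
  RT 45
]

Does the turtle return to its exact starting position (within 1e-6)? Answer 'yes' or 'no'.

Answer: yes

Derivation:
Executing turtle program step by step:
Start: pos=(9,6), heading=90, pen down
RT 90: heading 90 -> 0
REPEAT 8 [
  -- iteration 1/8 --
  FD 4: (9,6) -> (13,6) [heading=0, draw]
  RT 45: heading 0 -> 315
  -- iteration 2/8 --
  FD 4: (13,6) -> (15.828,3.172) [heading=315, draw]
  RT 45: heading 315 -> 270
  -- iteration 3/8 --
  FD 4: (15.828,3.172) -> (15.828,-0.828) [heading=270, draw]
  RT 45: heading 270 -> 225
  -- iteration 4/8 --
  FD 4: (15.828,-0.828) -> (13,-3.657) [heading=225, draw]
  RT 45: heading 225 -> 180
  -- iteration 5/8 --
  FD 4: (13,-3.657) -> (9,-3.657) [heading=180, draw]
  RT 45: heading 180 -> 135
  -- iteration 6/8 --
  FD 4: (9,-3.657) -> (6.172,-0.828) [heading=135, draw]
  RT 45: heading 135 -> 90
  -- iteration 7/8 --
  FD 4: (6.172,-0.828) -> (6.172,3.172) [heading=90, draw]
  RT 45: heading 90 -> 45
  -- iteration 8/8 --
  FD 4: (6.172,3.172) -> (9,6) [heading=45, draw]
  RT 45: heading 45 -> 0
]
Final: pos=(9,6), heading=0, 8 segment(s) drawn

Start position: (9, 6)
Final position: (9, 6)
Distance = 0; < 1e-6 -> CLOSED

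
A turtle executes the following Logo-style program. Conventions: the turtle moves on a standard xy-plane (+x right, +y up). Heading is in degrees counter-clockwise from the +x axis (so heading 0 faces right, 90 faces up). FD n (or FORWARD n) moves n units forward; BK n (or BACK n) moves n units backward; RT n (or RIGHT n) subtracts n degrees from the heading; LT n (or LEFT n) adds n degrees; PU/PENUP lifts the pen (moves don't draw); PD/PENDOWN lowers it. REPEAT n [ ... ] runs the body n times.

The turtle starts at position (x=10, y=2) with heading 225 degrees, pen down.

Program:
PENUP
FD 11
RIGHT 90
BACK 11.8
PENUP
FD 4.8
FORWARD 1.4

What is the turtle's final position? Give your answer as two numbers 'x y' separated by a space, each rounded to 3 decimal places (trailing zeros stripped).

Answer: 6.182 -9.738

Derivation:
Executing turtle program step by step:
Start: pos=(10,2), heading=225, pen down
PU: pen up
FD 11: (10,2) -> (2.222,-5.778) [heading=225, move]
RT 90: heading 225 -> 135
BK 11.8: (2.222,-5.778) -> (10.566,-14.122) [heading=135, move]
PU: pen up
FD 4.8: (10.566,-14.122) -> (7.172,-10.728) [heading=135, move]
FD 1.4: (7.172,-10.728) -> (6.182,-9.738) [heading=135, move]
Final: pos=(6.182,-9.738), heading=135, 0 segment(s) drawn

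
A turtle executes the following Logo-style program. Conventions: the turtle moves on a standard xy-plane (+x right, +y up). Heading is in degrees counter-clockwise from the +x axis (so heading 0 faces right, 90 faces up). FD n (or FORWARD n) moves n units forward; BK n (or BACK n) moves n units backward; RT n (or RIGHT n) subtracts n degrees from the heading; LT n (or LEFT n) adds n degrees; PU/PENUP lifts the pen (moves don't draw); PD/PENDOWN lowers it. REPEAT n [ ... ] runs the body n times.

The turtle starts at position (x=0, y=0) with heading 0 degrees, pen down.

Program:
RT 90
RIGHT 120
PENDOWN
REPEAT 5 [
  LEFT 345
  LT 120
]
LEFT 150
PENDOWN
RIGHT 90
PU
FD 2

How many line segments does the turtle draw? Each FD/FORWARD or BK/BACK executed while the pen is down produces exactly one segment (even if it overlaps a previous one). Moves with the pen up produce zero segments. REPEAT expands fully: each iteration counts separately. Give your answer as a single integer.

Executing turtle program step by step:
Start: pos=(0,0), heading=0, pen down
RT 90: heading 0 -> 270
RT 120: heading 270 -> 150
PD: pen down
REPEAT 5 [
  -- iteration 1/5 --
  LT 345: heading 150 -> 135
  LT 120: heading 135 -> 255
  -- iteration 2/5 --
  LT 345: heading 255 -> 240
  LT 120: heading 240 -> 0
  -- iteration 3/5 --
  LT 345: heading 0 -> 345
  LT 120: heading 345 -> 105
  -- iteration 4/5 --
  LT 345: heading 105 -> 90
  LT 120: heading 90 -> 210
  -- iteration 5/5 --
  LT 345: heading 210 -> 195
  LT 120: heading 195 -> 315
]
LT 150: heading 315 -> 105
PD: pen down
RT 90: heading 105 -> 15
PU: pen up
FD 2: (0,0) -> (1.932,0.518) [heading=15, move]
Final: pos=(1.932,0.518), heading=15, 0 segment(s) drawn
Segments drawn: 0

Answer: 0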